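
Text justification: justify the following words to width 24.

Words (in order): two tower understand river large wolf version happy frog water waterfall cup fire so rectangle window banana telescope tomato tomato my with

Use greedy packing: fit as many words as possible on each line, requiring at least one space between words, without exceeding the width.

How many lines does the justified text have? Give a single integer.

Answer: 7

Derivation:
Line 1: ['two', 'tower', 'understand'] (min_width=20, slack=4)
Line 2: ['river', 'large', 'wolf', 'version'] (min_width=24, slack=0)
Line 3: ['happy', 'frog', 'water'] (min_width=16, slack=8)
Line 4: ['waterfall', 'cup', 'fire', 'so'] (min_width=21, slack=3)
Line 5: ['rectangle', 'window', 'banana'] (min_width=23, slack=1)
Line 6: ['telescope', 'tomato', 'tomato'] (min_width=23, slack=1)
Line 7: ['my', 'with'] (min_width=7, slack=17)
Total lines: 7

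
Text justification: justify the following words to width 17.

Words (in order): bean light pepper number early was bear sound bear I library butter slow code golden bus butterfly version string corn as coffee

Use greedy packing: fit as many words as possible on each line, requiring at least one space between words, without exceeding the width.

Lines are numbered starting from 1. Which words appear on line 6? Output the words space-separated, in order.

Line 1: ['bean', 'light', 'pepper'] (min_width=17, slack=0)
Line 2: ['number', 'early', 'was'] (min_width=16, slack=1)
Line 3: ['bear', 'sound', 'bear', 'I'] (min_width=17, slack=0)
Line 4: ['library', 'butter'] (min_width=14, slack=3)
Line 5: ['slow', 'code', 'golden'] (min_width=16, slack=1)
Line 6: ['bus', 'butterfly'] (min_width=13, slack=4)
Line 7: ['version', 'string'] (min_width=14, slack=3)
Line 8: ['corn', 'as', 'coffee'] (min_width=14, slack=3)

Answer: bus butterfly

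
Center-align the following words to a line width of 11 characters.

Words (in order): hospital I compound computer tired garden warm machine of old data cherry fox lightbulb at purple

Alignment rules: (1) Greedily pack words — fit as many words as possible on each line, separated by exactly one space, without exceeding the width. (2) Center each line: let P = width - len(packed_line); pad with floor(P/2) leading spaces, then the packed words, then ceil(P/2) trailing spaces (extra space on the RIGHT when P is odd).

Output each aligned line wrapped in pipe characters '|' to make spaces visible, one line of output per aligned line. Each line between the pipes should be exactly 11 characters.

Line 1: ['hospital', 'I'] (min_width=10, slack=1)
Line 2: ['compound'] (min_width=8, slack=3)
Line 3: ['computer'] (min_width=8, slack=3)
Line 4: ['tired'] (min_width=5, slack=6)
Line 5: ['garden', 'warm'] (min_width=11, slack=0)
Line 6: ['machine', 'of'] (min_width=10, slack=1)
Line 7: ['old', 'data'] (min_width=8, slack=3)
Line 8: ['cherry', 'fox'] (min_width=10, slack=1)
Line 9: ['lightbulb'] (min_width=9, slack=2)
Line 10: ['at', 'purple'] (min_width=9, slack=2)

Answer: |hospital I |
| compound  |
| computer  |
|   tired   |
|garden warm|
|machine of |
| old data  |
|cherry fox |
| lightbulb |
| at purple |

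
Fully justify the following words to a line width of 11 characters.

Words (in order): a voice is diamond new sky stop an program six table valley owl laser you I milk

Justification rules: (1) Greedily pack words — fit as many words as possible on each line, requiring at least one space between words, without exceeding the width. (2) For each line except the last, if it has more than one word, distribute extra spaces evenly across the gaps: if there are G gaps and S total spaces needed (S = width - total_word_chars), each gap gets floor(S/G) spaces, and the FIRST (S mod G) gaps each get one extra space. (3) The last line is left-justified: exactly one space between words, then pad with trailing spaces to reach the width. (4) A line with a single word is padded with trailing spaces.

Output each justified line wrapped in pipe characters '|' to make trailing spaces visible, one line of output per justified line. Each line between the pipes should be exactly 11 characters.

Line 1: ['a', 'voice', 'is'] (min_width=10, slack=1)
Line 2: ['diamond', 'new'] (min_width=11, slack=0)
Line 3: ['sky', 'stop', 'an'] (min_width=11, slack=0)
Line 4: ['program', 'six'] (min_width=11, slack=0)
Line 5: ['table'] (min_width=5, slack=6)
Line 6: ['valley', 'owl'] (min_width=10, slack=1)
Line 7: ['laser', 'you', 'I'] (min_width=11, slack=0)
Line 8: ['milk'] (min_width=4, slack=7)

Answer: |a  voice is|
|diamond new|
|sky stop an|
|program six|
|table      |
|valley  owl|
|laser you I|
|milk       |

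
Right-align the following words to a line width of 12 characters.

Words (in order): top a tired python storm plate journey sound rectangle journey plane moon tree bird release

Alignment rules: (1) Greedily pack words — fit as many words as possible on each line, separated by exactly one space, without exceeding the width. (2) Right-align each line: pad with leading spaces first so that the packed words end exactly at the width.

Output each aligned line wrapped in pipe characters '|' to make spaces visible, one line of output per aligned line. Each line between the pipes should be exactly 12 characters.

Answer: | top a tired|
|python storm|
|       plate|
|     journey|
|       sound|
|   rectangle|
|     journey|
|  plane moon|
|   tree bird|
|     release|

Derivation:
Line 1: ['top', 'a', 'tired'] (min_width=11, slack=1)
Line 2: ['python', 'storm'] (min_width=12, slack=0)
Line 3: ['plate'] (min_width=5, slack=7)
Line 4: ['journey'] (min_width=7, slack=5)
Line 5: ['sound'] (min_width=5, slack=7)
Line 6: ['rectangle'] (min_width=9, slack=3)
Line 7: ['journey'] (min_width=7, slack=5)
Line 8: ['plane', 'moon'] (min_width=10, slack=2)
Line 9: ['tree', 'bird'] (min_width=9, slack=3)
Line 10: ['release'] (min_width=7, slack=5)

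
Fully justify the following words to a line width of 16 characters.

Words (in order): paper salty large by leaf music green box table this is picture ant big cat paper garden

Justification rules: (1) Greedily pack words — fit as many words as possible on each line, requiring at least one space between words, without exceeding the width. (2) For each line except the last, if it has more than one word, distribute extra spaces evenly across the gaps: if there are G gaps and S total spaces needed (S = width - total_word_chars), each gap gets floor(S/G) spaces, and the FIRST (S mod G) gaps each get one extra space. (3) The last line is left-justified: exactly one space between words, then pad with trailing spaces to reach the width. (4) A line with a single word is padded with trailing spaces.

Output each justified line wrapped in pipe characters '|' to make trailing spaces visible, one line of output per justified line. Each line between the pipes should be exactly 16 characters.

Line 1: ['paper', 'salty'] (min_width=11, slack=5)
Line 2: ['large', 'by', 'leaf'] (min_width=13, slack=3)
Line 3: ['music', 'green', 'box'] (min_width=15, slack=1)
Line 4: ['table', 'this', 'is'] (min_width=13, slack=3)
Line 5: ['picture', 'ant', 'big'] (min_width=15, slack=1)
Line 6: ['cat', 'paper', 'garden'] (min_width=16, slack=0)

Answer: |paper      salty|
|large   by  leaf|
|music  green box|
|table   this  is|
|picture  ant big|
|cat paper garden|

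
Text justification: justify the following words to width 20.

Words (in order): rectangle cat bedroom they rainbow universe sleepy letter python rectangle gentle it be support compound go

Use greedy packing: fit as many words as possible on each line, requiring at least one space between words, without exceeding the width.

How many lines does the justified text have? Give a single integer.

Line 1: ['rectangle', 'cat'] (min_width=13, slack=7)
Line 2: ['bedroom', 'they', 'rainbow'] (min_width=20, slack=0)
Line 3: ['universe', 'sleepy'] (min_width=15, slack=5)
Line 4: ['letter', 'python'] (min_width=13, slack=7)
Line 5: ['rectangle', 'gentle', 'it'] (min_width=19, slack=1)
Line 6: ['be', 'support', 'compound'] (min_width=19, slack=1)
Line 7: ['go'] (min_width=2, slack=18)
Total lines: 7

Answer: 7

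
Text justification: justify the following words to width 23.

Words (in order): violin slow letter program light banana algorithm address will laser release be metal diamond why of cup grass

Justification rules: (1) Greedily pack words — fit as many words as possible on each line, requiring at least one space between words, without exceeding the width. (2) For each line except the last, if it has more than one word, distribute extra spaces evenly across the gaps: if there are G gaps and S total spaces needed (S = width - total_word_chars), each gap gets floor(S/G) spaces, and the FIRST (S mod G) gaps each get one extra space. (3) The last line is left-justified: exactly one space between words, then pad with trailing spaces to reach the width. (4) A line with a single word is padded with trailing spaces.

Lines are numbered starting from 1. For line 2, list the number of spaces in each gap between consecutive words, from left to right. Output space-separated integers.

Line 1: ['violin', 'slow', 'letter'] (min_width=18, slack=5)
Line 2: ['program', 'light', 'banana'] (min_width=20, slack=3)
Line 3: ['algorithm', 'address', 'will'] (min_width=22, slack=1)
Line 4: ['laser', 'release', 'be', 'metal'] (min_width=22, slack=1)
Line 5: ['diamond', 'why', 'of', 'cup'] (min_width=18, slack=5)
Line 6: ['grass'] (min_width=5, slack=18)

Answer: 3 2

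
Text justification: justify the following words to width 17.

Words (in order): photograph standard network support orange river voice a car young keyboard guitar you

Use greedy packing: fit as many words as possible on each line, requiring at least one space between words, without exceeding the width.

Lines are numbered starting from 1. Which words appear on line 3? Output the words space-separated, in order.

Line 1: ['photograph'] (min_width=10, slack=7)
Line 2: ['standard', 'network'] (min_width=16, slack=1)
Line 3: ['support', 'orange'] (min_width=14, slack=3)
Line 4: ['river', 'voice', 'a', 'car'] (min_width=17, slack=0)
Line 5: ['young', 'keyboard'] (min_width=14, slack=3)
Line 6: ['guitar', 'you'] (min_width=10, slack=7)

Answer: support orange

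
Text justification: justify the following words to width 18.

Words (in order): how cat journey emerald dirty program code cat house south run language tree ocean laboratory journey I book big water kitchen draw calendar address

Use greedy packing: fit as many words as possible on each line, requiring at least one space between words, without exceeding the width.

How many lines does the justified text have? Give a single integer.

Line 1: ['how', 'cat', 'journey'] (min_width=15, slack=3)
Line 2: ['emerald', 'dirty'] (min_width=13, slack=5)
Line 3: ['program', 'code', 'cat'] (min_width=16, slack=2)
Line 4: ['house', 'south', 'run'] (min_width=15, slack=3)
Line 5: ['language', 'tree'] (min_width=13, slack=5)
Line 6: ['ocean', 'laboratory'] (min_width=16, slack=2)
Line 7: ['journey', 'I', 'book', 'big'] (min_width=18, slack=0)
Line 8: ['water', 'kitchen', 'draw'] (min_width=18, slack=0)
Line 9: ['calendar', 'address'] (min_width=16, slack=2)
Total lines: 9

Answer: 9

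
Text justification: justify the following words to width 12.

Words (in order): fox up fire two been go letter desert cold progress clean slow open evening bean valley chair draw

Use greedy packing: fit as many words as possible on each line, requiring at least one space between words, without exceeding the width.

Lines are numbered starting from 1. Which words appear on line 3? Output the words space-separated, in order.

Line 1: ['fox', 'up', 'fire'] (min_width=11, slack=1)
Line 2: ['two', 'been', 'go'] (min_width=11, slack=1)
Line 3: ['letter'] (min_width=6, slack=6)
Line 4: ['desert', 'cold'] (min_width=11, slack=1)
Line 5: ['progress'] (min_width=8, slack=4)
Line 6: ['clean', 'slow'] (min_width=10, slack=2)
Line 7: ['open', 'evening'] (min_width=12, slack=0)
Line 8: ['bean', 'valley'] (min_width=11, slack=1)
Line 9: ['chair', 'draw'] (min_width=10, slack=2)

Answer: letter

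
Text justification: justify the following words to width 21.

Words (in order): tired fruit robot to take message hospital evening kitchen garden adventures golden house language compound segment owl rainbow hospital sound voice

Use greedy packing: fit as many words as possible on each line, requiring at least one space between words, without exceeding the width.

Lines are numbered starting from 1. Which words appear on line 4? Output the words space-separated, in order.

Line 1: ['tired', 'fruit', 'robot', 'to'] (min_width=20, slack=1)
Line 2: ['take', 'message', 'hospital'] (min_width=21, slack=0)
Line 3: ['evening', 'kitchen'] (min_width=15, slack=6)
Line 4: ['garden', 'adventures'] (min_width=17, slack=4)
Line 5: ['golden', 'house', 'language'] (min_width=21, slack=0)
Line 6: ['compound', 'segment', 'owl'] (min_width=20, slack=1)
Line 7: ['rainbow', 'hospital'] (min_width=16, slack=5)
Line 8: ['sound', 'voice'] (min_width=11, slack=10)

Answer: garden adventures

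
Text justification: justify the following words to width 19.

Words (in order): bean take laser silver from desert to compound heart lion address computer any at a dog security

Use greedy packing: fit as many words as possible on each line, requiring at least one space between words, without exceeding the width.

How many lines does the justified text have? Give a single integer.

Answer: 6

Derivation:
Line 1: ['bean', 'take', 'laser'] (min_width=15, slack=4)
Line 2: ['silver', 'from', 'desert'] (min_width=18, slack=1)
Line 3: ['to', 'compound', 'heart'] (min_width=17, slack=2)
Line 4: ['lion', 'address'] (min_width=12, slack=7)
Line 5: ['computer', 'any', 'at', 'a'] (min_width=17, slack=2)
Line 6: ['dog', 'security'] (min_width=12, slack=7)
Total lines: 6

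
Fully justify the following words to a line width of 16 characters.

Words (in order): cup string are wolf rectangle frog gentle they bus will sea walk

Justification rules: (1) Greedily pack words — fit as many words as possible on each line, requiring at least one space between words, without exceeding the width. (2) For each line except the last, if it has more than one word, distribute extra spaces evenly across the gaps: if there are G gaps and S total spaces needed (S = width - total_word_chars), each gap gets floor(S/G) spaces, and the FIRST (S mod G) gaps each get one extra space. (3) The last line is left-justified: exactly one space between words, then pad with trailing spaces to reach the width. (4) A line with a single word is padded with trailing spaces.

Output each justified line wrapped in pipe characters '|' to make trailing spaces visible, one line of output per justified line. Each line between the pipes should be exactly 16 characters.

Line 1: ['cup', 'string', 'are'] (min_width=14, slack=2)
Line 2: ['wolf', 'rectangle'] (min_width=14, slack=2)
Line 3: ['frog', 'gentle', 'they'] (min_width=16, slack=0)
Line 4: ['bus', 'will', 'sea'] (min_width=12, slack=4)
Line 5: ['walk'] (min_width=4, slack=12)

Answer: |cup  string  are|
|wolf   rectangle|
|frog gentle they|
|bus   will   sea|
|walk            |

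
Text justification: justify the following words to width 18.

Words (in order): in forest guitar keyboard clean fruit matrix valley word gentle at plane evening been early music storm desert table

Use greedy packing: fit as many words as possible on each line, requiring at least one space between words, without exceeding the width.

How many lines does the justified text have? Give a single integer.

Line 1: ['in', 'forest', 'guitar'] (min_width=16, slack=2)
Line 2: ['keyboard', 'clean'] (min_width=14, slack=4)
Line 3: ['fruit', 'matrix'] (min_width=12, slack=6)
Line 4: ['valley', 'word', 'gentle'] (min_width=18, slack=0)
Line 5: ['at', 'plane', 'evening'] (min_width=16, slack=2)
Line 6: ['been', 'early', 'music'] (min_width=16, slack=2)
Line 7: ['storm', 'desert', 'table'] (min_width=18, slack=0)
Total lines: 7

Answer: 7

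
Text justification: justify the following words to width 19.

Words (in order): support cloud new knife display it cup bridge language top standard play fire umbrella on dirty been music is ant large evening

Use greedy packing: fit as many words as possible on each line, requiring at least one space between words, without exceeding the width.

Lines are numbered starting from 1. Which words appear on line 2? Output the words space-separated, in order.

Line 1: ['support', 'cloud', 'new'] (min_width=17, slack=2)
Line 2: ['knife', 'display', 'it'] (min_width=16, slack=3)
Line 3: ['cup', 'bridge', 'language'] (min_width=19, slack=0)
Line 4: ['top', 'standard', 'play'] (min_width=17, slack=2)
Line 5: ['fire', 'umbrella', 'on'] (min_width=16, slack=3)
Line 6: ['dirty', 'been', 'music', 'is'] (min_width=19, slack=0)
Line 7: ['ant', 'large', 'evening'] (min_width=17, slack=2)

Answer: knife display it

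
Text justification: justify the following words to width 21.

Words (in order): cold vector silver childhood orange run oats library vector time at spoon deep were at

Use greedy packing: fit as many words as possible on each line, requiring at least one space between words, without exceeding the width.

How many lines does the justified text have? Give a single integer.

Line 1: ['cold', 'vector', 'silver'] (min_width=18, slack=3)
Line 2: ['childhood', 'orange', 'run'] (min_width=20, slack=1)
Line 3: ['oats', 'library', 'vector'] (min_width=19, slack=2)
Line 4: ['time', 'at', 'spoon', 'deep'] (min_width=18, slack=3)
Line 5: ['were', 'at'] (min_width=7, slack=14)
Total lines: 5

Answer: 5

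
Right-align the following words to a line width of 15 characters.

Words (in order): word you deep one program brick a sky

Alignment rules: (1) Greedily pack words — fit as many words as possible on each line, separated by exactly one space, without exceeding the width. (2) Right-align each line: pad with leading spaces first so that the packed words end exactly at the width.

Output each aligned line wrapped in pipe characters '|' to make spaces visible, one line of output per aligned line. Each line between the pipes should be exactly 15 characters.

Line 1: ['word', 'you', 'deep'] (min_width=13, slack=2)
Line 2: ['one', 'program'] (min_width=11, slack=4)
Line 3: ['brick', 'a', 'sky'] (min_width=11, slack=4)

Answer: |  word you deep|
|    one program|
|    brick a sky|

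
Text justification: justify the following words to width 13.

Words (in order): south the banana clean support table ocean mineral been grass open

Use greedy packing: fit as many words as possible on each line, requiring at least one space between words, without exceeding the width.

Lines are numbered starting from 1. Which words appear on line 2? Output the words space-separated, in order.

Line 1: ['south', 'the'] (min_width=9, slack=4)
Line 2: ['banana', 'clean'] (min_width=12, slack=1)
Line 3: ['support', 'table'] (min_width=13, slack=0)
Line 4: ['ocean', 'mineral'] (min_width=13, slack=0)
Line 5: ['been', 'grass'] (min_width=10, slack=3)
Line 6: ['open'] (min_width=4, slack=9)

Answer: banana clean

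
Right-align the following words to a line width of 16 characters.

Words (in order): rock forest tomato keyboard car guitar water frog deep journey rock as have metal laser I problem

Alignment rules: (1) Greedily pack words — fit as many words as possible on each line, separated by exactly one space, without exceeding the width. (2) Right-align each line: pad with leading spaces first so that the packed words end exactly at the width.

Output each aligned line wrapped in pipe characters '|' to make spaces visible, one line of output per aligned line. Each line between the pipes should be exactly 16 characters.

Line 1: ['rock', 'forest'] (min_width=11, slack=5)
Line 2: ['tomato', 'keyboard'] (min_width=15, slack=1)
Line 3: ['car', 'guitar', 'water'] (min_width=16, slack=0)
Line 4: ['frog', 'deep'] (min_width=9, slack=7)
Line 5: ['journey', 'rock', 'as'] (min_width=15, slack=1)
Line 6: ['have', 'metal', 'laser'] (min_width=16, slack=0)
Line 7: ['I', 'problem'] (min_width=9, slack=7)

Answer: |     rock forest|
| tomato keyboard|
|car guitar water|
|       frog deep|
| journey rock as|
|have metal laser|
|       I problem|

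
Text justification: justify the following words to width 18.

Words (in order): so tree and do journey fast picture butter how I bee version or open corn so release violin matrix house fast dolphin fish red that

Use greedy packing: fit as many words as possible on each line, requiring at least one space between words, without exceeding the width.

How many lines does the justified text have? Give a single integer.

Line 1: ['so', 'tree', 'and', 'do'] (min_width=14, slack=4)
Line 2: ['journey', 'fast'] (min_width=12, slack=6)
Line 3: ['picture', 'butter', 'how'] (min_width=18, slack=0)
Line 4: ['I', 'bee', 'version', 'or'] (min_width=16, slack=2)
Line 5: ['open', 'corn', 'so'] (min_width=12, slack=6)
Line 6: ['release', 'violin'] (min_width=14, slack=4)
Line 7: ['matrix', 'house', 'fast'] (min_width=17, slack=1)
Line 8: ['dolphin', 'fish', 'red'] (min_width=16, slack=2)
Line 9: ['that'] (min_width=4, slack=14)
Total lines: 9

Answer: 9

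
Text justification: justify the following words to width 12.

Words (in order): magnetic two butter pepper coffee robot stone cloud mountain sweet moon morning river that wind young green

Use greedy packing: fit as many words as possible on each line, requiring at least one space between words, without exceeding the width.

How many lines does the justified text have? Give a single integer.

Line 1: ['magnetic', 'two'] (min_width=12, slack=0)
Line 2: ['butter'] (min_width=6, slack=6)
Line 3: ['pepper'] (min_width=6, slack=6)
Line 4: ['coffee', 'robot'] (min_width=12, slack=0)
Line 5: ['stone', 'cloud'] (min_width=11, slack=1)
Line 6: ['mountain'] (min_width=8, slack=4)
Line 7: ['sweet', 'moon'] (min_width=10, slack=2)
Line 8: ['morning'] (min_width=7, slack=5)
Line 9: ['river', 'that'] (min_width=10, slack=2)
Line 10: ['wind', 'young'] (min_width=10, slack=2)
Line 11: ['green'] (min_width=5, slack=7)
Total lines: 11

Answer: 11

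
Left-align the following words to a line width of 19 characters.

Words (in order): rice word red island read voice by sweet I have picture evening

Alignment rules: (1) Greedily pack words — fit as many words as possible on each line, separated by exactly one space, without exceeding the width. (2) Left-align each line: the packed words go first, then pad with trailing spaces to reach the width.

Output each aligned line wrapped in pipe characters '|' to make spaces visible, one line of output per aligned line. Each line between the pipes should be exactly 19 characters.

Answer: |rice word red      |
|island read voice  |
|by sweet I have    |
|picture evening    |

Derivation:
Line 1: ['rice', 'word', 'red'] (min_width=13, slack=6)
Line 2: ['island', 'read', 'voice'] (min_width=17, slack=2)
Line 3: ['by', 'sweet', 'I', 'have'] (min_width=15, slack=4)
Line 4: ['picture', 'evening'] (min_width=15, slack=4)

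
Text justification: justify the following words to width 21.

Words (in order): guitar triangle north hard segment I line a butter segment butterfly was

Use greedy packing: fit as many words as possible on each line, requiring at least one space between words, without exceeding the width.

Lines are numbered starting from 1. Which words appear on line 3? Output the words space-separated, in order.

Answer: butter segment

Derivation:
Line 1: ['guitar', 'triangle', 'north'] (min_width=21, slack=0)
Line 2: ['hard', 'segment', 'I', 'line', 'a'] (min_width=21, slack=0)
Line 3: ['butter', 'segment'] (min_width=14, slack=7)
Line 4: ['butterfly', 'was'] (min_width=13, slack=8)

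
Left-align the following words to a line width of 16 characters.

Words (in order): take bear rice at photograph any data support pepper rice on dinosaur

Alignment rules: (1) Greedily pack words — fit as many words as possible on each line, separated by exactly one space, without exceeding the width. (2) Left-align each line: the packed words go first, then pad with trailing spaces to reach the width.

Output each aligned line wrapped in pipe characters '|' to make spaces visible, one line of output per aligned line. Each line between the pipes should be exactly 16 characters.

Answer: |take bear rice  |
|at photograph   |
|any data support|
|pepper rice on  |
|dinosaur        |

Derivation:
Line 1: ['take', 'bear', 'rice'] (min_width=14, slack=2)
Line 2: ['at', 'photograph'] (min_width=13, slack=3)
Line 3: ['any', 'data', 'support'] (min_width=16, slack=0)
Line 4: ['pepper', 'rice', 'on'] (min_width=14, slack=2)
Line 5: ['dinosaur'] (min_width=8, slack=8)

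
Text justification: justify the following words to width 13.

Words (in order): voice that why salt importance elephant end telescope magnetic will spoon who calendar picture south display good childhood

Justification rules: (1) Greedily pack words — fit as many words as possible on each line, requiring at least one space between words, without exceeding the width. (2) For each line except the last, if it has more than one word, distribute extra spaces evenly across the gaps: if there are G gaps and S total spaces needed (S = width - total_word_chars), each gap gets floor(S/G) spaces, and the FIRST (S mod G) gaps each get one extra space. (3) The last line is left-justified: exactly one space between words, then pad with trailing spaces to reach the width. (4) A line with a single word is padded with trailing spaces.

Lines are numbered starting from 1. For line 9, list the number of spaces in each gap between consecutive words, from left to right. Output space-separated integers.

Answer: 1

Derivation:
Line 1: ['voice', 'that'] (min_width=10, slack=3)
Line 2: ['why', 'salt'] (min_width=8, slack=5)
Line 3: ['importance'] (min_width=10, slack=3)
Line 4: ['elephant', 'end'] (min_width=12, slack=1)
Line 5: ['telescope'] (min_width=9, slack=4)
Line 6: ['magnetic', 'will'] (min_width=13, slack=0)
Line 7: ['spoon', 'who'] (min_width=9, slack=4)
Line 8: ['calendar'] (min_width=8, slack=5)
Line 9: ['picture', 'south'] (min_width=13, slack=0)
Line 10: ['display', 'good'] (min_width=12, slack=1)
Line 11: ['childhood'] (min_width=9, slack=4)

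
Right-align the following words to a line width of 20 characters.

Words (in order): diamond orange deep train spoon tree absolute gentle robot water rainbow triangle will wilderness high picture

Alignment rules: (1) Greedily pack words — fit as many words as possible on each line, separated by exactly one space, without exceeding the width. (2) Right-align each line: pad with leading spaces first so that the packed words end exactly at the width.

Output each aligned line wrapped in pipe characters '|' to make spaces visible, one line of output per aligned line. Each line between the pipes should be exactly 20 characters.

Answer: | diamond orange deep|
|    train spoon tree|
|     absolute gentle|
| robot water rainbow|
|       triangle will|
|     wilderness high|
|             picture|

Derivation:
Line 1: ['diamond', 'orange', 'deep'] (min_width=19, slack=1)
Line 2: ['train', 'spoon', 'tree'] (min_width=16, slack=4)
Line 3: ['absolute', 'gentle'] (min_width=15, slack=5)
Line 4: ['robot', 'water', 'rainbow'] (min_width=19, slack=1)
Line 5: ['triangle', 'will'] (min_width=13, slack=7)
Line 6: ['wilderness', 'high'] (min_width=15, slack=5)
Line 7: ['picture'] (min_width=7, slack=13)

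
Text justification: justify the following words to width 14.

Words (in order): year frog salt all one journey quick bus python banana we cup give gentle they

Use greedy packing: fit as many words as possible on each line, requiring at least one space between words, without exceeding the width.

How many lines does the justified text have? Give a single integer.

Answer: 7

Derivation:
Line 1: ['year', 'frog', 'salt'] (min_width=14, slack=0)
Line 2: ['all', 'one'] (min_width=7, slack=7)
Line 3: ['journey', 'quick'] (min_width=13, slack=1)
Line 4: ['bus', 'python'] (min_width=10, slack=4)
Line 5: ['banana', 'we', 'cup'] (min_width=13, slack=1)
Line 6: ['give', 'gentle'] (min_width=11, slack=3)
Line 7: ['they'] (min_width=4, slack=10)
Total lines: 7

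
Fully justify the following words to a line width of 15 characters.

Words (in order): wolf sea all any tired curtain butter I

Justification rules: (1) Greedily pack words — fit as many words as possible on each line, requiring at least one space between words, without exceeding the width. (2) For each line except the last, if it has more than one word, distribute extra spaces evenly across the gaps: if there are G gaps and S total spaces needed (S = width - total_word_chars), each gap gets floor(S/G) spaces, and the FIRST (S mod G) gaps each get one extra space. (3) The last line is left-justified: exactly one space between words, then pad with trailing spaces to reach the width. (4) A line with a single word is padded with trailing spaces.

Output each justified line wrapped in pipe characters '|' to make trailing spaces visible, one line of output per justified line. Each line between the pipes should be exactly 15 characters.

Line 1: ['wolf', 'sea', 'all'] (min_width=12, slack=3)
Line 2: ['any', 'tired'] (min_width=9, slack=6)
Line 3: ['curtain', 'butter'] (min_width=14, slack=1)
Line 4: ['I'] (min_width=1, slack=14)

Answer: |wolf   sea  all|
|any       tired|
|curtain  butter|
|I              |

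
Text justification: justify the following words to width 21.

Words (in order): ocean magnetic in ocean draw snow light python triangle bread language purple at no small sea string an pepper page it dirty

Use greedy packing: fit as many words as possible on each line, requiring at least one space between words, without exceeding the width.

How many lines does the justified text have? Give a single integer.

Answer: 6

Derivation:
Line 1: ['ocean', 'magnetic', 'in'] (min_width=17, slack=4)
Line 2: ['ocean', 'draw', 'snow', 'light'] (min_width=21, slack=0)
Line 3: ['python', 'triangle', 'bread'] (min_width=21, slack=0)
Line 4: ['language', 'purple', 'at', 'no'] (min_width=21, slack=0)
Line 5: ['small', 'sea', 'string', 'an'] (min_width=19, slack=2)
Line 6: ['pepper', 'page', 'it', 'dirty'] (min_width=20, slack=1)
Total lines: 6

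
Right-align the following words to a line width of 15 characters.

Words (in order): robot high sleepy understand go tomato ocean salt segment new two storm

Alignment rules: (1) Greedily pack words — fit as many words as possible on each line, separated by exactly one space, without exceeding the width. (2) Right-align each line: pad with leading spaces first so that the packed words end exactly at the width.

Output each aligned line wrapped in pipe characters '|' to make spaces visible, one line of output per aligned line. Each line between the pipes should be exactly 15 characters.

Answer: |     robot high|
|         sleepy|
|  understand go|
|   tomato ocean|
|   salt segment|
|  new two storm|

Derivation:
Line 1: ['robot', 'high'] (min_width=10, slack=5)
Line 2: ['sleepy'] (min_width=6, slack=9)
Line 3: ['understand', 'go'] (min_width=13, slack=2)
Line 4: ['tomato', 'ocean'] (min_width=12, slack=3)
Line 5: ['salt', 'segment'] (min_width=12, slack=3)
Line 6: ['new', 'two', 'storm'] (min_width=13, slack=2)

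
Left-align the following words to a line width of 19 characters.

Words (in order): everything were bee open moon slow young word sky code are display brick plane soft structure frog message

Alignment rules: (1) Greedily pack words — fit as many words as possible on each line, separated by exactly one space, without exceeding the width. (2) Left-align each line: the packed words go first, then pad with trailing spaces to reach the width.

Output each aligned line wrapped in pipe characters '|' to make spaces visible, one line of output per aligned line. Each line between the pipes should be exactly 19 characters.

Answer: |everything were bee|
|open moon slow     |
|young word sky code|
|are display brick  |
|plane soft         |
|structure frog     |
|message            |

Derivation:
Line 1: ['everything', 'were', 'bee'] (min_width=19, slack=0)
Line 2: ['open', 'moon', 'slow'] (min_width=14, slack=5)
Line 3: ['young', 'word', 'sky', 'code'] (min_width=19, slack=0)
Line 4: ['are', 'display', 'brick'] (min_width=17, slack=2)
Line 5: ['plane', 'soft'] (min_width=10, slack=9)
Line 6: ['structure', 'frog'] (min_width=14, slack=5)
Line 7: ['message'] (min_width=7, slack=12)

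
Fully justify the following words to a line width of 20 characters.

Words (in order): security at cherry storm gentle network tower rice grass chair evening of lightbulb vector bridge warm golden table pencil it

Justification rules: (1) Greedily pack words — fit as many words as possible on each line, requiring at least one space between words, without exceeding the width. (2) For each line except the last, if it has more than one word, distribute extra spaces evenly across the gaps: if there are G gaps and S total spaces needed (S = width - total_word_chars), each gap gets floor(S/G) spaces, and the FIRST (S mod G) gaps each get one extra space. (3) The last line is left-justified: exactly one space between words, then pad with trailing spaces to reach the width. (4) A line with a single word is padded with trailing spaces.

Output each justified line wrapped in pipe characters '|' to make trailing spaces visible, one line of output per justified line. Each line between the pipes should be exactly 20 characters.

Line 1: ['security', 'at', 'cherry'] (min_width=18, slack=2)
Line 2: ['storm', 'gentle', 'network'] (min_width=20, slack=0)
Line 3: ['tower', 'rice', 'grass'] (min_width=16, slack=4)
Line 4: ['chair', 'evening', 'of'] (min_width=16, slack=4)
Line 5: ['lightbulb', 'vector'] (min_width=16, slack=4)
Line 6: ['bridge', 'warm', 'golden'] (min_width=18, slack=2)
Line 7: ['table', 'pencil', 'it'] (min_width=15, slack=5)

Answer: |security  at  cherry|
|storm gentle network|
|tower   rice   grass|
|chair   evening   of|
|lightbulb     vector|
|bridge  warm  golden|
|table pencil it     |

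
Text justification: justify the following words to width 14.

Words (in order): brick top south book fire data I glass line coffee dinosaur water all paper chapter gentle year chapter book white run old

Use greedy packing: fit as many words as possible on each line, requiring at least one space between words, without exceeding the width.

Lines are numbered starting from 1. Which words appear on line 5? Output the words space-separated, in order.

Answer: coffee

Derivation:
Line 1: ['brick', 'top'] (min_width=9, slack=5)
Line 2: ['south', 'book'] (min_width=10, slack=4)
Line 3: ['fire', 'data', 'I'] (min_width=11, slack=3)
Line 4: ['glass', 'line'] (min_width=10, slack=4)
Line 5: ['coffee'] (min_width=6, slack=8)
Line 6: ['dinosaur', 'water'] (min_width=14, slack=0)
Line 7: ['all', 'paper'] (min_width=9, slack=5)
Line 8: ['chapter', 'gentle'] (min_width=14, slack=0)
Line 9: ['year', 'chapter'] (min_width=12, slack=2)
Line 10: ['book', 'white', 'run'] (min_width=14, slack=0)
Line 11: ['old'] (min_width=3, slack=11)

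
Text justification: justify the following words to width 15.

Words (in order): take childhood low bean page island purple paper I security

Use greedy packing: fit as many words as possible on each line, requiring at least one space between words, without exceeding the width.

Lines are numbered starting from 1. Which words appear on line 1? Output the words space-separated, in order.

Answer: take childhood

Derivation:
Line 1: ['take', 'childhood'] (min_width=14, slack=1)
Line 2: ['low', 'bean', 'page'] (min_width=13, slack=2)
Line 3: ['island', 'purple'] (min_width=13, slack=2)
Line 4: ['paper', 'I'] (min_width=7, slack=8)
Line 5: ['security'] (min_width=8, slack=7)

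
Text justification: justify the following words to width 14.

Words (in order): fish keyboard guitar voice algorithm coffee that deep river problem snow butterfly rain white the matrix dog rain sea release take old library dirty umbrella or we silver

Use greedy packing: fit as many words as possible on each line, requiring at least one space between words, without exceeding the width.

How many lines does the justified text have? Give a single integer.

Line 1: ['fish', 'keyboard'] (min_width=13, slack=1)
Line 2: ['guitar', 'voice'] (min_width=12, slack=2)
Line 3: ['algorithm'] (min_width=9, slack=5)
Line 4: ['coffee', 'that'] (min_width=11, slack=3)
Line 5: ['deep', 'river'] (min_width=10, slack=4)
Line 6: ['problem', 'snow'] (min_width=12, slack=2)
Line 7: ['butterfly', 'rain'] (min_width=14, slack=0)
Line 8: ['white', 'the'] (min_width=9, slack=5)
Line 9: ['matrix', 'dog'] (min_width=10, slack=4)
Line 10: ['rain', 'sea'] (min_width=8, slack=6)
Line 11: ['release', 'take'] (min_width=12, slack=2)
Line 12: ['old', 'library'] (min_width=11, slack=3)
Line 13: ['dirty', 'umbrella'] (min_width=14, slack=0)
Line 14: ['or', 'we', 'silver'] (min_width=12, slack=2)
Total lines: 14

Answer: 14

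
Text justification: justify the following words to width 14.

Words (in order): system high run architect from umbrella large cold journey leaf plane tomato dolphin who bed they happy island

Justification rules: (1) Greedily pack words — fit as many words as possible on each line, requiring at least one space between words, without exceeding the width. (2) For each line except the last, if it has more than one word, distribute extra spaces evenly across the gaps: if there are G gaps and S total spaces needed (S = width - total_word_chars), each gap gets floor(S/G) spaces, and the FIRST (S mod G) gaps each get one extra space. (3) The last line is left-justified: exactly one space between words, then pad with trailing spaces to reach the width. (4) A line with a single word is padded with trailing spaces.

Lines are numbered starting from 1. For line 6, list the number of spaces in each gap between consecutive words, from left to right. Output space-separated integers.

Line 1: ['system', 'high'] (min_width=11, slack=3)
Line 2: ['run', 'architect'] (min_width=13, slack=1)
Line 3: ['from', 'umbrella'] (min_width=13, slack=1)
Line 4: ['large', 'cold'] (min_width=10, slack=4)
Line 5: ['journey', 'leaf'] (min_width=12, slack=2)
Line 6: ['plane', 'tomato'] (min_width=12, slack=2)
Line 7: ['dolphin', 'who'] (min_width=11, slack=3)
Line 8: ['bed', 'they', 'happy'] (min_width=14, slack=0)
Line 9: ['island'] (min_width=6, slack=8)

Answer: 3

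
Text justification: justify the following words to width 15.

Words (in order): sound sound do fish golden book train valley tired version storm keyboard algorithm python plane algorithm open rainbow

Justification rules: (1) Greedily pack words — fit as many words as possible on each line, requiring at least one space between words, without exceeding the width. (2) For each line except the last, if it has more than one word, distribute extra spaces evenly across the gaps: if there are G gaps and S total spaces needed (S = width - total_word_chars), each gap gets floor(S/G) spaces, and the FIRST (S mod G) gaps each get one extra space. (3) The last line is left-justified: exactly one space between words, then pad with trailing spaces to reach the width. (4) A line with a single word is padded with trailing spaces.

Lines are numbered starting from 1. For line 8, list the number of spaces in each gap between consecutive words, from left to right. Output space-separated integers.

Line 1: ['sound', 'sound', 'do'] (min_width=14, slack=1)
Line 2: ['fish', 'golden'] (min_width=11, slack=4)
Line 3: ['book', 'train'] (min_width=10, slack=5)
Line 4: ['valley', 'tired'] (min_width=12, slack=3)
Line 5: ['version', 'storm'] (min_width=13, slack=2)
Line 6: ['keyboard'] (min_width=8, slack=7)
Line 7: ['algorithm'] (min_width=9, slack=6)
Line 8: ['python', 'plane'] (min_width=12, slack=3)
Line 9: ['algorithm', 'open'] (min_width=14, slack=1)
Line 10: ['rainbow'] (min_width=7, slack=8)

Answer: 4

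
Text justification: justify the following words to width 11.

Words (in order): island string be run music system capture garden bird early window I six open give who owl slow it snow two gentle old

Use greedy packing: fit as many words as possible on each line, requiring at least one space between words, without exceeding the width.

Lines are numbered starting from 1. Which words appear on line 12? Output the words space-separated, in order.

Line 1: ['island'] (min_width=6, slack=5)
Line 2: ['string', 'be'] (min_width=9, slack=2)
Line 3: ['run', 'music'] (min_width=9, slack=2)
Line 4: ['system'] (min_width=6, slack=5)
Line 5: ['capture'] (min_width=7, slack=4)
Line 6: ['garden', 'bird'] (min_width=11, slack=0)
Line 7: ['early'] (min_width=5, slack=6)
Line 8: ['window', 'I'] (min_width=8, slack=3)
Line 9: ['six', 'open'] (min_width=8, slack=3)
Line 10: ['give', 'who'] (min_width=8, slack=3)
Line 11: ['owl', 'slow', 'it'] (min_width=11, slack=0)
Line 12: ['snow', 'two'] (min_width=8, slack=3)
Line 13: ['gentle', 'old'] (min_width=10, slack=1)

Answer: snow two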